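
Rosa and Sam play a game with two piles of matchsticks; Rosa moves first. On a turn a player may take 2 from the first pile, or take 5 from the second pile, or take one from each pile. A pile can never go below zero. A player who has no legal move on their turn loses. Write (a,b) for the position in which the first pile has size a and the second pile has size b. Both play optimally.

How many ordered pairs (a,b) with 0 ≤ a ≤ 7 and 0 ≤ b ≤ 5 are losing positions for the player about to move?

21

Work bottom-up. With no move the player to move loses. Otherwise the position is W if at least one move leads to an L position for the opponent, and L if every move leads to a W.
Every move lowers a or b (never raises either), so fill the grid row by row in increasing a, and left to right within a row: each cell's successors are then already labelled.
      b=0  b=1  b=2  b=3  b=4  b=5
a=0:    L    L    L    L    L    W
a=1:    L    W    W    W    W    W
a=2:    W    W    W    W    W    L
a=3:    W    L    L    L    L    L
a=4:    L    L    W    W    W    W
a=5:    L    W    W    W    W    W
a=6:    W    W    L    L    L    L
a=7:    W    L    L    W    W    W
Cells with no legal move (terminal, hence L): (0,0), (0,1), (0,2), (0,3), (0,4), (1,0).
The remaining L cells, each justified by listing all of its moves:
(2,5): only reaches (0,5)(W), (2,0)(W), (1,4)(W), all W → L
(3,1): only reaches (1,1)(W), (2,0)(W), all W → L
(3,2): only reaches (1,2)(W), (2,1)(W), all W → L
(3,3): only reaches (1,3)(W), (2,2)(W), all W → L
(3,4): only reaches (1,4)(W), (2,3)(W), all W → L
(3,5): only reaches (1,5)(W), (3,0)(W), (2,4)(W), all W → L
(4,0): only reaches (2,0)(W), which is W → L
(4,1): only reaches (2,1)(W), (3,0)(W), all W → L
(5,0): only reaches (3,0)(W), which is W → L
(6,2): only reaches (4,2)(W), (5,1)(W), all W → L
(6,3): only reaches (4,3)(W), (5,2)(W), all W → L
(6,4): only reaches (4,4)(W), (5,3)(W), all W → L
(6,5): only reaches (4,5)(W), (6,0)(W), (5,4)(W), all W → L
(7,1): only reaches (5,1)(W), (6,0)(W), all W → L
(7,2): only reaches (5,2)(W), (6,1)(W), all W → L
Every other cell has at least one move into one of the L cells above, so it is W.
L cells per row: a=0: 5, a=1: 1, a=2: 1, a=3: 5, a=4: 2, a=5: 1, a=6: 4, a=7: 2; total 21.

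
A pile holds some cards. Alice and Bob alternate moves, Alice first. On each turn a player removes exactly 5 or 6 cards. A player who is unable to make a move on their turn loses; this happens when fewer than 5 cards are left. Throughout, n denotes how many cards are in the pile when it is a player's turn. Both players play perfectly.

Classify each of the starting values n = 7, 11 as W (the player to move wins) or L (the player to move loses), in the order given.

Classify positions by backward induction: terminal positions (no move available) are L. From any other position, the mover wins iff some move reaches an L.
n=0: no move → L
n=1: no move → L
n=2: no move → L
n=3: no move → L
n=4: no move → L
n=5: can move to 0, which is L ⇒ W
n=6: can move to 1, which is L ⇒ W
n=7: can move to 2, which is L ⇒ W
n=8: can move to 3, which is L ⇒ W
n=9: can move to 4, which is L ⇒ W
n=10: can move to 4, which is L ⇒ W
n=11: moves to 6(W), 5(W); every one is W ⇒ L

7: W, 11: L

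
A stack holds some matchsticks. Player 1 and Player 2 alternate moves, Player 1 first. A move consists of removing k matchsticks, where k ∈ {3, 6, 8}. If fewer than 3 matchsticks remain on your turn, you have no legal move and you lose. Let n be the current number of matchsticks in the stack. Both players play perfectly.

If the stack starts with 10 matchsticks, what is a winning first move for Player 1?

Work bottom-up. With no move the player to move loses. Otherwise the position is W if at least one move leads to an L position for the opponent, and L if every move leads to a W.
n=0: no move → L
n=1: no move → L
n=2: no move → L
n=3: reaches L-position 0 → W
n=4: reaches L-position 1 → W
n=5: reaches L-position 2 → W
n=6: reaches L-position 0 → W
n=7: reaches L-position 1 → W
n=8: reaches L-position 2 → W
n=9: reaches L-position 1 → W
n=10: reaches L-position 2 → W
From 10, the L positions reachable in one move are: 2.

Remove 8, leaving 2.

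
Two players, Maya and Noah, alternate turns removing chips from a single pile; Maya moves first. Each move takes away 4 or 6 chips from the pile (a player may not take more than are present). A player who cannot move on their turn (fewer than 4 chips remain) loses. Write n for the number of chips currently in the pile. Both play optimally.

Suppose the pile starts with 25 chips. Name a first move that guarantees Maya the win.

Remove 4, leaving 21.

Positions with no move are L. A position that does have a move is losing for the player to move precisely when every available move leads to a winning position for the opponent. Fill in the labels:
n=0: no move → L
n=1: no move → L
n=2: no move → L
n=3: no move → L
n=4: can move to 0, which is L ⇒ W
n=5: can move to 1, which is L ⇒ W
n=6: can move to 2, which is L ⇒ W
n=7: can move to 3, which is L ⇒ W
n=8: can move to 2, which is L ⇒ W
n=9: can move to 3, which is L ⇒ W
n=10: moves to 6(W), 4(W); every one is W ⇒ L
n=11: moves to 7(W), 5(W); every one is W ⇒ L
n=12: moves to 8(W), 6(W); every one is W ⇒ L
n=13: moves to 9(W), 7(W); every one is W ⇒ L
n=14: can move to 10, which is L ⇒ W
n=15: can move to 11, which is L ⇒ W
n=16: can move to 12, which is L ⇒ W
n=17: can move to 13, which is L ⇒ W
n=18: can move to 12, which is L ⇒ W
n=19: can move to 13, which is L ⇒ W
n=20: moves to 16(W), 14(W); every one is W ⇒ L
n=21: moves to 17(W), 15(W); every one is W ⇒ L
n=22: moves to 18(W), 16(W); every one is W ⇒ L
n=23: moves to 19(W), 17(W); every one is W ⇒ L
n=24: can move to 20, which is L ⇒ W
n=25: can move to 21, which is L ⇒ W
From 25, the L positions reachable in one move are: 21.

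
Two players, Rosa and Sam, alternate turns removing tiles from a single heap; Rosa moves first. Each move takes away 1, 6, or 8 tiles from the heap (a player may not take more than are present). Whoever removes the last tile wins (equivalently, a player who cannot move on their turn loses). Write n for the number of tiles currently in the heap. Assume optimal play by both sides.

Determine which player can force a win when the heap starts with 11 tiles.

Sam wins.

Compute win/loss labels from the base case upward. A position with no move is L. Any other position is W if it can reach an L in one move, else L.
n=0: no move → L
n=1: W (go to 0, an L position)
n=2: L (sole option 1(W) is W)
n=3: W (go to 2, an L position)
n=4: L (sole option 3(W) is W)
n=5: W (go to 4, an L position)
n=6: W (go to 0, an L position)
n=7: L (options 6(W), 1(W) are all W)
n=8: W (go to 7, an L position)
n=9: L (options 8(W), 3(W), 1(W) are all W)
n=10: W (go to 9, an L position)
n=11: L (options 10(W), 5(W), 3(W) are all W)
Every move from 11 reaches a W position, so the mover loses.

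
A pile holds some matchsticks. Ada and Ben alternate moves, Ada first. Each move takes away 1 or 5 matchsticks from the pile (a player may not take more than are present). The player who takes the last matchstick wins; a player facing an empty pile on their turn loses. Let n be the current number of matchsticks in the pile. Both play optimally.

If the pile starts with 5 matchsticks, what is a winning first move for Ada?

Work bottom-up. With no move the player to move loses. Otherwise the position is W if at least one move leads to an L position for the opponent, and L if every move leads to a W.
n=0: no move → L
n=1: →0(L), so W
n=2: →1(W) only, which is W, so L
n=3: →2(L), so W
n=4: →3(W) only, which is W, so L
n=5: →4(L), so W
From 5, the L positions reachable in one move are: 4, 0. Any move reaching one of these is winning.

Remove 1, leaving 4.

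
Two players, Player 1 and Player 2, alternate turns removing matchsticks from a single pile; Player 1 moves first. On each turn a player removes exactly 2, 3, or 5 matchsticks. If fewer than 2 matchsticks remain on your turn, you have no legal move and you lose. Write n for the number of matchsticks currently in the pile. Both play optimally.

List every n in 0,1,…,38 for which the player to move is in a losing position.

Compute win/loss labels from the base case upward. A position with no move is L. Any other position is W if it can reach an L in one move, else L.
n=0: no move → L
n=1: no move → L
n=2: reaches L-position 0 → W
n=3: reaches L-position 1 → W
n=4: reaches L-position 1 → W
n=5: reaches L-position 0 → W
n=6: reaches L-position 1 → W
n=7: only reaches 5(W), 4(W), 2(W), all W → L
n=8: only reaches 6(W), 5(W), 3(W), all W → L
n=9: reaches L-position 7 → W
n=10: reaches L-position 8 → W
n=11: reaches L-position 8 → W
n=12: reaches L-position 7 → W
n=13: reaches L-position 8 → W
n=14: only reaches 12(W), 11(W), 9(W), all W → L
n=15: only reaches 13(W), 12(W), 10(W), all W → L
n=16: reaches L-position 14 → W
n=17: reaches L-position 15 → W
n=18: reaches L-position 15 → W
n=19: reaches L-position 14 → W
n=20: reaches L-position 15 → W
n=21: only reaches 19(W), 18(W), 16(W), all W → L
n=22: only reaches 20(W), 19(W), 17(W), all W → L
n=23: reaches L-position 21 → W
n=24: reaches L-position 22 → W
n=25: reaches L-position 22 → W
n=26: reaches L-position 21 → W
n=27: reaches L-position 22 → W
n=28: only reaches 26(W), 25(W), 23(W), all W → L
n=29: only reaches 27(W), 26(W), 24(W), all W → L
n=30: reaches L-position 28 → W
n=31: reaches L-position 29 → W
n=32: reaches L-position 29 → W
n=33: reaches L-position 28 → W
n=34: reaches L-position 29 → W
n=35: only reaches 33(W), 32(W), 30(W), all W → L
n=36: only reaches 34(W), 33(W), 31(W), all W → L
n=37: reaches L-position 35 → W
n=38: reaches L-position 36 → W
Reading off the rows marked L gives the requested list; there are 12 such values of n.

0, 1, 7, 8, 14, 15, 21, 22, 28, 29, 35, 36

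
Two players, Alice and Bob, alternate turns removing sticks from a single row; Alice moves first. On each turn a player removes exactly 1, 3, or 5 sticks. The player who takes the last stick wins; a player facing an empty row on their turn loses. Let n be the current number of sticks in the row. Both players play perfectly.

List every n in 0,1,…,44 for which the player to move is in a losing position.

Classify positions by backward induction: terminal positions (no move available) are L. From any other position, the mover wins iff some move reaches an L.
n=0: no move → L
n=1: reaches L-position 0 → W
n=2: only reaches 1(W), which is W → L
n=3: reaches L-position 2 → W
n=4: only reaches 3(W), 1(W), all W → L
n=5: reaches L-position 4 → W
n=6: only reaches 5(W), 3(W), 1(W), all W → L
n=7: reaches L-position 6 → W
n=8: only reaches 7(W), 5(W), 3(W), all W → L
n=9: reaches L-position 8 → W
n=10: only reaches 9(W), 7(W), 5(W), all W → L
n=11: reaches L-position 10 → W
n=12: only reaches 11(W), 9(W), 7(W), all W → L
n=13: reaches L-position 12 → W
n=14: only reaches 13(W), 11(W), 9(W), all W → L
n=15: reaches L-position 14 → W
n=16: only reaches 15(W), 13(W), 11(W), all W → L
n=17: reaches L-position 16 → W
n=18: only reaches 17(W), 15(W), 13(W), all W → L
n=19: reaches L-position 18 → W
n=20: only reaches 19(W), 17(W), 15(W), all W → L
n=21: reaches L-position 20 → W
n=22: only reaches 21(W), 19(W), 17(W), all W → L
n=23: reaches L-position 22 → W
n=24: only reaches 23(W), 21(W), 19(W), all W → L
n=25: reaches L-position 24 → W
n=26: only reaches 25(W), 23(W), 21(W), all W → L
n=27: reaches L-position 26 → W
n=28: only reaches 27(W), 25(W), 23(W), all W → L
n=29: reaches L-position 28 → W
n=30: only reaches 29(W), 27(W), 25(W), all W → L
n=31: reaches L-position 30 → W
n=32: only reaches 31(W), 29(W), 27(W), all W → L
n=33: reaches L-position 32 → W
n=34: only reaches 33(W), 31(W), 29(W), all W → L
n=35: reaches L-position 34 → W
n=36: only reaches 35(W), 33(W), 31(W), all W → L
n=37: reaches L-position 36 → W
n=38: only reaches 37(W), 35(W), 33(W), all W → L
n=39: reaches L-position 38 → W
n=40: only reaches 39(W), 37(W), 35(W), all W → L
n=41: reaches L-position 40 → W
n=42: only reaches 41(W), 39(W), 37(W), all W → L
n=43: reaches L-position 42 → W
n=44: only reaches 43(W), 41(W), 39(W), all W → L
Reading off the rows marked L gives the requested list; there are 23 such values of n.

0, 2, 4, 6, 8, 10, 12, 14, 16, 18, 20, 22, 24, 26, 28, 30, 32, 34, 36, 38, 40, 42, 44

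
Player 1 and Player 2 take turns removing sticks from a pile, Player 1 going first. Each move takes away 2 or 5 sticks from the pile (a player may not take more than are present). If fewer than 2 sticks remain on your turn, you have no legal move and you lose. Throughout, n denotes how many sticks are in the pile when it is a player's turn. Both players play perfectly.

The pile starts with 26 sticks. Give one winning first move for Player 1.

Remove 5, leaving 21.

Classify positions by backward induction: terminal positions (no move available) are L. From any other position, the mover wins iff some move reaches an L.
n=0: no move → L
n=1: no move → L
n=2: →0(L), so W
n=3: →1(L), so W
n=4: →2(W) only, which is W, so L
n=5: →0(L), so W
n=6: →4(L), so W
n=7: →5(W), 2(W) — all W, so L
n=8: →6(W), 3(W) — all W, so L
n=9: →7(L), so W
n=10: →8(L), so W
n=11: →9(W), 6(W) — all W, so L
n=12: →7(L), so W
n=13: →11(L), so W
n=14: →12(W), 9(W) — all W, so L
n=15: →13(W), 10(W) — all W, so L
n=16: →14(L), so W
n=17: →15(L), so W
n=18: →16(W), 13(W) — all W, so L
n=19: →14(L), so W
n=20: →18(L), so W
n=21: →19(W), 16(W) — all W, so L
n=22: →20(W), 17(W) — all W, so L
n=23: →21(L), so W
n=24: →22(L), so W
n=25: →23(W), 20(W) — all W, so L
n=26: →21(L), so W
From 26, the L positions reachable in one move are: 21.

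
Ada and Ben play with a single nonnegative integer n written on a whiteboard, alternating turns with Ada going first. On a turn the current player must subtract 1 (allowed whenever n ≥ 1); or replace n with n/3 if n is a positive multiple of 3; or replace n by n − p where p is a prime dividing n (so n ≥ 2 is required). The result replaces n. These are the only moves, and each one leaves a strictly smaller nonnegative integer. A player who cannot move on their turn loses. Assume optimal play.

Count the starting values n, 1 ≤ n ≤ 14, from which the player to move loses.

Work bottom-up. With no move the player to move loses. Otherwise the position is W if at least one move leads to an L position for the opponent, and L if every move leads to a W.
n=0: no move → L
n=1: can move to 0, which is L ⇒ W
n=2: can move to 0, which is L ⇒ W
n=3: can move to 0, which is L ⇒ W
n=4: moves to 2(W), 3(W); every one is W ⇒ L
n=5: can move to 0, which is L ⇒ W
n=6: can move to 4, which is L ⇒ W
n=7: can move to 0, which is L ⇒ W
n=8: moves to 6(W), 7(W); every one is W ⇒ L
n=9: can move to 8, which is L ⇒ W
n=10: can move to 8, which is L ⇒ W
n=11: can move to 0, which is L ⇒ W
n=12: can move to 4, which is L ⇒ W
n=13: can move to 0, which is L ⇒ W
n=14: moves to 7(W), 12(W), 13(W); every one is W ⇒ L
L entries with 1 ≤ n ≤ 14 (n=0 is outside the asked range and is not counted): n = 4, 8, 14; that makes 3.

3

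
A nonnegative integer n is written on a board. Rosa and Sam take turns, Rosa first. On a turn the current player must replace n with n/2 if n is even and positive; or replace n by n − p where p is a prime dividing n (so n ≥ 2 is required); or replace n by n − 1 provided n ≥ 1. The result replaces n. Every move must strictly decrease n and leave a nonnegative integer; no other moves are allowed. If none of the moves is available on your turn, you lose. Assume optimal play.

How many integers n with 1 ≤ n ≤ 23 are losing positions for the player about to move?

Classify positions by backward induction: terminal positions (no move available) are L. From any other position, the mover wins iff some move reaches an L.
n=0: no move → L
n=1: reaches L-position 0 → W
n=2: reaches L-position 0 → W
n=3: reaches L-position 0 → W
n=4: only reaches 2(W), 3(W), all W → L
n=5: reaches L-position 0 → W
n=6: reaches L-position 4 → W
n=7: reaches L-position 0 → W
n=8: reaches L-position 4 → W
n=9: only reaches 6(W), 8(W), all W → L
n=10: reaches L-position 9 → W
n=11: reaches L-position 0 → W
n=12: reaches L-position 9 → W
n=13: reaches L-position 0 → W
n=14: only reaches 7(W), 12(W), 13(W), all W → L
n=15: reaches L-position 14 → W
n=16: reaches L-position 14 → W
n=17: reaches L-position 0 → W
n=18: reaches L-position 9 → W
n=19: reaches L-position 0 → W
n=20: only reaches 10(W), 15(W), 18(W), 19(W), all W → L
n=21: reaches L-position 14 → W
n=22: reaches L-position 20 → W
n=23: reaches L-position 0 → W
L entries with 1 ≤ n ≤ 23 (n=0 is outside the asked range and is not counted): n = 4, 9, 14, 20; that makes 4.

4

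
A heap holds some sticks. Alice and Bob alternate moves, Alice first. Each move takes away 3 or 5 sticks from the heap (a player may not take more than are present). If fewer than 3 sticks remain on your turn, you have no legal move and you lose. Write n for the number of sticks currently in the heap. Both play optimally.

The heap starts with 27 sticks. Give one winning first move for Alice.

Remove 3, leaving 24.

Work bottom-up. With no move the player to move loses. Otherwise the position is W if at least one move leads to an L position for the opponent, and L if every move leads to a W.
n=0: no move → L
n=1: no move → L
n=2: no move → L
n=3: →0(L), so W
n=4: →1(L), so W
n=5: →2(L), so W
n=6: →1(L), so W
n=7: →2(L), so W
n=8: →5(W), 3(W) — all W, so L
n=9: →6(W), 4(W) — all W, so L
n=10: →7(W), 5(W) — all W, so L
n=11: →8(L), so W
n=12: →9(L), so W
n=13: →10(L), so W
n=14: →9(L), so W
n=15: →10(L), so W
n=16: →13(W), 11(W) — all W, so L
n=17: →14(W), 12(W) — all W, so L
n=18: →15(W), 13(W) — all W, so L
n=19: →16(L), so W
n=20: →17(L), so W
n=21: →18(L), so W
n=22: →17(L), so W
n=23: →18(L), so W
n=24: →21(W), 19(W) — all W, so L
n=25: →22(W), 20(W) — all W, so L
n=26: →23(W), 21(W) — all W, so L
n=27: →24(L), so W
From 27, the L positions reachable in one move are: 24.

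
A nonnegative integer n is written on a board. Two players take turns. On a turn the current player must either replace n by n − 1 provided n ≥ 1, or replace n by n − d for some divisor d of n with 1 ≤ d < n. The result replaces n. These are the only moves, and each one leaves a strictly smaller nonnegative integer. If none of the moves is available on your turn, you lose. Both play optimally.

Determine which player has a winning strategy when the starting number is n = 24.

The first player wins.

Build the W/L table. Terminal = L. A non-terminal position is W if it has a move to some L; otherwise it is L.
n=0: no move → L
n=1: W (go to 0, an L position)
n=2: L (sole option 1(W) is W)
n=3: W (go to 2, an L position)
n=4: W (go to 2, an L position)
n=5: L (sole option 4(W) is W)
n=6: W (go to 5, an L position)
n=7: L (sole option 6(W) is W)
n=8: W (go to 7, an L position)
n=9: L (options 6(W), 8(W) are all W)
n=10: W (go to 5, an L position)
n=11: L (sole option 10(W) is W)
n=12: W (go to 9, an L position)
n=13: L (sole option 12(W) is W)
n=14: W (go to 7, an L position)
n=15: L (options 10(W), 12(W), 14(W) are all W)
n=16: W (go to 15, an L position)
n=17: L (sole option 16(W) is W)
n=18: W (go to 9, an L position)
n=19: L (sole option 18(W) is W)
n=20: W (go to 15, an L position)
n=21: L (options 14(W), 18(W), 20(W) are all W)
n=22: W (go to 11, an L position)
n=23: L (sole option 22(W) is W)
n=24: W (go to 21, an L position)
The starting position 24 is W: the player to move should move to 21, handing over an L position.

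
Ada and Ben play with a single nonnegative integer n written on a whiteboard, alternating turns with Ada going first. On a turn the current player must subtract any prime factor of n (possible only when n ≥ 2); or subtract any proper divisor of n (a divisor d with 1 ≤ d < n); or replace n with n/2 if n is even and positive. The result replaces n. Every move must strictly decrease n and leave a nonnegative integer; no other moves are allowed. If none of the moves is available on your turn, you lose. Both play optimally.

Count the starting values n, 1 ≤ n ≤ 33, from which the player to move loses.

Build the W/L table. Terminal = L. A non-terminal position is W if it has a move to some L; otherwise it is L.
n=0: no move → L
n=1: no move → L
n=2: reaches L-position 0 → W
n=3: reaches L-position 0 → W
n=4: only reaches 2(W), 3(W), all W → L
n=5: reaches L-position 0 → W
n=6: reaches L-position 4 → W
n=7: reaches L-position 0 → W
n=8: reaches L-position 4 → W
n=9: only reaches 6(W), 8(W), all W → L
n=10: reaches L-position 9 → W
n=11: reaches L-position 0 → W
n=12: reaches L-position 9 → W
n=13: reaches L-position 0 → W
n=14: only reaches 7(W), 12(W), 13(W), all W → L
n=15: reaches L-position 14 → W
n=16: reaches L-position 14 → W
n=17: reaches L-position 0 → W
n=18: reaches L-position 9 → W
n=19: reaches L-position 0 → W
n=20: only reaches 10(W), 15(W), 16(W), 18(W), 19(W), all W → L
n=21: reaches L-position 14 → W
n=22: reaches L-position 20 → W
n=23: reaches L-position 0 → W
n=24: reaches L-position 20 → W
n=25: reaches L-position 20 → W
n=26: only reaches 13(W), 24(W), 25(W), all W → L
n=27: reaches L-position 26 → W
n=28: reaches L-position 14 → W
n=29: reaches L-position 0 → W
n=30: reaches L-position 20 → W
n=31: reaches L-position 0 → W
n=32: only reaches 16(W), 24(W), 28(W), 30(W), 31(W), all W → L
n=33: reaches L-position 32 → W
L entries with 1 ≤ n ≤ 33 (n=0 is outside the asked range and is not counted): n = 1, 4, 9, 14, 20, 26, 32; that makes 7.

7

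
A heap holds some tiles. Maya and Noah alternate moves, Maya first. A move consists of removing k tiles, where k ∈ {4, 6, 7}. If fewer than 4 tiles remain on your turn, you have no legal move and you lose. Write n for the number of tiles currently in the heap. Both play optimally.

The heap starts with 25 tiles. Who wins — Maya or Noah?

Noah wins.

Classify positions by backward induction: terminal positions (no move available) are L. From any other position, the mover wins iff some move reaches an L.
n=0: no move → L
n=1: no move → L
n=2: no move → L
n=3: no move → L
n=4: reaches L-position 0 → W
n=5: reaches L-position 1 → W
n=6: reaches L-position 2 → W
n=7: reaches L-position 3 → W
n=8: reaches L-position 2 → W
n=9: reaches L-position 3 → W
n=10: reaches L-position 3 → W
n=11: only reaches 7(W), 5(W), 4(W), all W → L
n=12: only reaches 8(W), 6(W), 5(W), all W → L
n=13: only reaches 9(W), 7(W), 6(W), all W → L
n=14: only reaches 10(W), 8(W), 7(W), all W → L
n=15: reaches L-position 11 → W
n=16: reaches L-position 12 → W
n=17: reaches L-position 13 → W
n=18: reaches L-position 14 → W
n=19: reaches L-position 13 → W
n=20: reaches L-position 14 → W
n=21: reaches L-position 14 → W
n=22: only reaches 18(W), 16(W), 15(W), all W → L
n=23: only reaches 19(W), 17(W), 16(W), all W → L
n=24: only reaches 20(W), 18(W), 17(W), all W → L
n=25: only reaches 21(W), 19(W), 18(W), all W → L
The starting position 25 is L: whatever Maya does, the opponent receives a W position.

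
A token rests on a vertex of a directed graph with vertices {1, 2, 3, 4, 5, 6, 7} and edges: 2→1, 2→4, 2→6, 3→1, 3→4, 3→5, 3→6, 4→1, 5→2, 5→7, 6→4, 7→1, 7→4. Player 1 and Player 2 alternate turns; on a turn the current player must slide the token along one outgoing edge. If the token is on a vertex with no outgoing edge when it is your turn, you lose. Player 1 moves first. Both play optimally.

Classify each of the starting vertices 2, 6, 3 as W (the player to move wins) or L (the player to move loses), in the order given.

Build the W/L table. Terminal = L. A non-terminal position is W if it has a move to some L; otherwise it is L.
Every edge goes from a vertex to one that appears earlier in the order 1, 4, 7, 6, 2, 5, 3, so processing vertices in that order labels each vertex after all of its successors.
1: no outgoing edge → L
4: →1(L), so W
7: →1(L), so W
6: →4(W) only, which is W, so L
2: →6(L), so W
5: →2(W), 7(W) — all W, so L
3: →5(L), so W

2: W, 6: L, 3: W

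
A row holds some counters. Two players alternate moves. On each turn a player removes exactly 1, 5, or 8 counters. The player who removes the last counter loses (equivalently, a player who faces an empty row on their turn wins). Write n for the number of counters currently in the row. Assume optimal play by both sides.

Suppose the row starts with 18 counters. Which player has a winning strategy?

The second player wins.

Compute win/loss labels from the base case upward. A position with no move is W. Any other position is W if it can reach an L in one move, else L.
n=0: no move; the opponent has just taken the last counter and therefore loses → W
n=1: →0(W) only, which is W, so L
n=2: →1(L), so W
n=3: →2(W) only, which is W, so L
n=4: →3(L), so W
n=5: →4(W), 0(W) — all W, so L
n=6: →5(L), so W
n=7: →6(W), 2(W) — all W, so L
n=8: →7(L), so W
n=9: →1(L), so W
n=10: →5(L), so W
n=11: →3(L), so W
n=12: →7(L), so W
n=13: →5(L), so W
n=14: →13(W), 9(W), 6(W) — all W, so L
n=15: →14(L), so W
n=16: →15(W), 11(W), 8(W) — all W, so L
n=17: →16(L), so W
n=18: →17(W), 13(W), 10(W) — all W, so L
Every move from 18 reaches a W position, so the mover loses.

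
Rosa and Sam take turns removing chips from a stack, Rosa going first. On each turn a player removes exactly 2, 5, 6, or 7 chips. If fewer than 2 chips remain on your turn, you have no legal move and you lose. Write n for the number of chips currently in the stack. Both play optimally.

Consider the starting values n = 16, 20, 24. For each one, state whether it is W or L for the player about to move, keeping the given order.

Label each position W (a win for the player to move) or L (a loss). A position with no legal move is L; any other position is W exactly when some move reaches an L, and L when every move reaches a W.
n=0: no move → L
n=1: no move → L
n=2: can move to 0, which is L ⇒ W
n=3: can move to 1, which is L ⇒ W
n=4: the only move is to 2(W), a W ⇒ L
n=5: can move to 0, which is L ⇒ W
n=6: can move to 4, which is L ⇒ W
n=7: can move to 1, which is L ⇒ W
n=8: can move to 1, which is L ⇒ W
n=9: can move to 4, which is L ⇒ W
n=10: can move to 4, which is L ⇒ W
n=11: can move to 4, which is L ⇒ W
n=12: moves to 10(W), 7(W), 6(W), 5(W); every one is W ⇒ L
n=13: moves to 11(W), 8(W), 7(W), 6(W); every one is W ⇒ L
n=14: can move to 12, which is L ⇒ W
n=15: can move to 13, which is L ⇒ W
n=16: moves to 14(W), 11(W), 10(W), 9(W); every one is W ⇒ L
n=17: can move to 12, which is L ⇒ W
n=18: can move to 16, which is L ⇒ W
n=19: can move to 13, which is L ⇒ W
n=20: can move to 13, which is L ⇒ W
n=21: can move to 16, which is L ⇒ W
n=22: can move to 16, which is L ⇒ W
n=23: can move to 16, which is L ⇒ W
n=24: moves to 22(W), 19(W), 18(W), 17(W); every one is W ⇒ L

16: L, 20: W, 24: L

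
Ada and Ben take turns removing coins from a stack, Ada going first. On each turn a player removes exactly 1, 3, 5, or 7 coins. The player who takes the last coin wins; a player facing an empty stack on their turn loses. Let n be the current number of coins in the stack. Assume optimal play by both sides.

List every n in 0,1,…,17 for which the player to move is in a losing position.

0, 2, 4, 6, 8, 10, 12, 14, 16

Classify positions by backward induction: terminal positions (no move available) are L. From any other position, the mover wins iff some move reaches an L.
n=0: no move → L
n=1: reaches L-position 0 → W
n=2: only reaches 1(W), which is W → L
n=3: reaches L-position 2 → W
n=4: only reaches 3(W), 1(W), all W → L
n=5: reaches L-position 4 → W
n=6: only reaches 5(W), 3(W), 1(W), all W → L
n=7: reaches L-position 6 → W
n=8: only reaches 7(W), 5(W), 3(W), 1(W), all W → L
n=9: reaches L-position 8 → W
n=10: only reaches 9(W), 7(W), 5(W), 3(W), all W → L
n=11: reaches L-position 10 → W
n=12: only reaches 11(W), 9(W), 7(W), 5(W), all W → L
n=13: reaches L-position 12 → W
n=14: only reaches 13(W), 11(W), 9(W), 7(W), all W → L
n=15: reaches L-position 14 → W
n=16: only reaches 15(W), 13(W), 11(W), 9(W), all W → L
n=17: reaches L-position 16 → W
Reading off the rows marked L gives the requested list; there are 9 such values of n.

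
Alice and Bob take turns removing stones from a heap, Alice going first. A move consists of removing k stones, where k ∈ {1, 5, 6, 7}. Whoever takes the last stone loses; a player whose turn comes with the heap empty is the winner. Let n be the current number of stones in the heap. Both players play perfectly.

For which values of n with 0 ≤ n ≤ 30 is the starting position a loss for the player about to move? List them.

Compute win/loss labels from the base case upward. A position with no move is W. Any other position is W if it can reach an L in one move, else L.
n=0: no move; the opponent has just taken the last stone and therefore loses → W
n=1: the only move is to 0(W), a W ⇒ L
n=2: can move to 1, which is L ⇒ W
n=3: the only move is to 2(W), a W ⇒ L
n=4: can move to 3, which is L ⇒ W
n=5: moves to 4(W), 0(W); every one is W ⇒ L
n=6: can move to 5, which is L ⇒ W
n=7: can move to 1, which is L ⇒ W
n=8: can move to 3, which is L ⇒ W
n=9: can move to 3, which is L ⇒ W
n=10: can move to 5, which is L ⇒ W
n=11: can move to 5, which is L ⇒ W
n=12: can move to 5, which is L ⇒ W
n=13: moves to 12(W), 8(W), 7(W), 6(W); every one is W ⇒ L
n=14: can move to 13, which is L ⇒ W
n=15: moves to 14(W), 10(W), 9(W), 8(W); every one is W ⇒ L
n=16: can move to 15, which is L ⇒ W
n=17: moves to 16(W), 12(W), 11(W), 10(W); every one is W ⇒ L
n=18: can move to 17, which is L ⇒ W
n=19: can move to 13, which is L ⇒ W
n=20: can move to 15, which is L ⇒ W
n=21: can move to 15, which is L ⇒ W
n=22: can move to 17, which is L ⇒ W
n=23: can move to 17, which is L ⇒ W
n=24: can move to 17, which is L ⇒ W
n=25: moves to 24(W), 20(W), 19(W), 18(W); every one is W ⇒ L
n=26: can move to 25, which is L ⇒ W
n=27: moves to 26(W), 22(W), 21(W), 20(W); every one is W ⇒ L
n=28: can move to 27, which is L ⇒ W
n=29: moves to 28(W), 24(W), 23(W), 22(W); every one is W ⇒ L
n=30: can move to 29, which is L ⇒ W
The losing starting values of n are exactly the entries labelled L in this table (9 of them).

1, 3, 5, 13, 15, 17, 25, 27, 29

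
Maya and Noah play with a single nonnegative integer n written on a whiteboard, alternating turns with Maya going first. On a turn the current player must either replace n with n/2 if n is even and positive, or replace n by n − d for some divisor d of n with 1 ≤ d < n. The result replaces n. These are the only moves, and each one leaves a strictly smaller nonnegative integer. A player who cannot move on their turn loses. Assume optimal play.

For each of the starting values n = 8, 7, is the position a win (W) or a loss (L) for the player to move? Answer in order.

8: W, 7: L

Use the standard recursion: the mover loses at a terminal position; elsewhere, the mover wins exactly when some move hands the opponent an L position.
n=0: no move → L
n=1: no move → L
n=2: can move to 1, which is L ⇒ W
n=3: the only move is to 2(W), a W ⇒ L
n=4: can move to 3, which is L ⇒ W
n=5: the only move is to 4(W), a W ⇒ L
n=6: can move to 3, which is L ⇒ W
n=7: the only move is to 6(W), a W ⇒ L
n=8: can move to 7, which is L ⇒ W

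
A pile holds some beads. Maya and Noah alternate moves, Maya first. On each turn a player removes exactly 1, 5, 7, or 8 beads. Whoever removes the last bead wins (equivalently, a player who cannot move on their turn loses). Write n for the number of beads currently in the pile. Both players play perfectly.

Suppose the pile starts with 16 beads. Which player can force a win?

Build the W/L table. Terminal = L. A non-terminal position is W if it has a move to some L; otherwise it is L.
n=0: no move → L
n=1: W (go to 0, an L position)
n=2: L (sole option 1(W) is W)
n=3: W (go to 2, an L position)
n=4: L (sole option 3(W) is W)
n=5: W (go to 4, an L position)
n=6: L (options 5(W), 1(W) are all W)
n=7: W (go to 6, an L position)
n=8: W (go to 0, an L position)
n=9: W (go to 4, an L position)
n=10: W (go to 2, an L position)
n=11: W (go to 6, an L position)
n=12: W (go to 4, an L position)
n=13: W (go to 6, an L position)
n=14: W (go to 6, an L position)
n=15: L (options 14(W), 10(W), 8(W), 7(W) are all W)
n=16: W (go to 15, an L position)
From 16 Maya can remove 1, leaving 15, reaching an L position.

Maya wins.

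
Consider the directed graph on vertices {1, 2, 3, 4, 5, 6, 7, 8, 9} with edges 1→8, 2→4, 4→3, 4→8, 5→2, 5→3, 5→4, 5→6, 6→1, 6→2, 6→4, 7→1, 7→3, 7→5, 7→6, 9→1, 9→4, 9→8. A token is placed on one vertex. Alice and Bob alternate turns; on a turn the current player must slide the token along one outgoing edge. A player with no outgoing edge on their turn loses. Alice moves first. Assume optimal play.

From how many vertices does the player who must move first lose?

3

Work bottom-up. With no move the player to move loses. Otherwise the position is W if at least one move leads to an L position for the opponent, and L if every move leads to a W.
Every edge goes from a vertex to one that appears earlier in the order 3, 8, 4, 2, 1, 6, 9, 5, 7, so processing vertices in that order labels each vertex after all of its successors.
3: no outgoing edge → L
8: no outgoing edge → L
4: can move to 8, which is L ⇒ W
2: the only move is to 4(W), a W ⇒ L
1: can move to 8, which is L ⇒ W
6: can move to 2, which is L ⇒ W
9: can move to 8, which is L ⇒ W
5: can move to 2, which is L ⇒ W
7: can move to 3, which is L ⇒ W
The L vertices are 2, 3, 8; that is 3 in all.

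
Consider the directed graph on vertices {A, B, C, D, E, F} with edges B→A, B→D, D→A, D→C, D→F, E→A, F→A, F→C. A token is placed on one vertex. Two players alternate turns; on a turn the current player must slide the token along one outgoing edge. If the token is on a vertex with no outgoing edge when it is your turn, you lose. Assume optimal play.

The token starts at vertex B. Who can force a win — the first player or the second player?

The first player wins.

Use the standard recursion: the mover loses at a terminal position; elsewhere, the mover wins exactly when some move hands the opponent an L position.
Every edge goes from a vertex to one that appears earlier in the order A, C, F, D, B, E, so processing vertices in that order labels each vertex after all of its successors.
A: no outgoing edge → L
C: no outgoing edge → L
F: →C(L), so W
D: →C(L), so W
B: →A(L), so W
E: →A(L), so W
The starting position B is W: the player to move should move to A, handing over an L position.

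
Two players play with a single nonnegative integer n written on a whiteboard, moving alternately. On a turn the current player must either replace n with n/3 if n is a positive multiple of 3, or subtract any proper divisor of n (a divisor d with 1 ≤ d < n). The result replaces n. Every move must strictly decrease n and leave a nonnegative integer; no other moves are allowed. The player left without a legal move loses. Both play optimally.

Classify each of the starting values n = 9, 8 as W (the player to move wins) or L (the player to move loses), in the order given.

Positions with no move are L. A position that does have a move is losing for the player to move precisely when every available move leads to a winning position for the opponent. Fill in the labels:
n=0: no move → L
n=1: no move → L
n=2: →1(L), so W
n=3: →1(L), so W
n=4: →2(W), 3(W) — all W, so L
n=5: →4(L), so W
n=6: →4(L), so W
n=7: →6(W) only, which is W, so L
n=8: →4(L), so W
n=9: →3(W), 6(W), 8(W) — all W, so L

9: L, 8: W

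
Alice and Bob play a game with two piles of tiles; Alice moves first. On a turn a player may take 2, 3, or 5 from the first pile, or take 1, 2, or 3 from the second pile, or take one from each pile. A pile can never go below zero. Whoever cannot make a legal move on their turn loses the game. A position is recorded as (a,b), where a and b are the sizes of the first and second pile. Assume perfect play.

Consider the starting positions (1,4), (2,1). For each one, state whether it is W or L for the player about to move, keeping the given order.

(1,4): L, (2,1): W

Positions with no move are L. A position that does have a move is losing for the player to move precisely when every available move leads to a winning position for the opponent. Fill in the labels:
No move ever increases a pile, so every position that can arise here has a ≤ 2 and b ≤ 4; it is enough to label the cells with 0 ≤ a ≤ 2 and 0 ≤ b ≤ 4.
Every move lowers a or b (never raises either), so fill the grid row by row in increasing a, and left to right within a row: each cell's successors are then already labelled.
      b=0  b=1  b=2  b=3  b=4
a=0:    L    W    W    W    L
a=1:    L    W    W    W    L
a=2:    W    W    L    W    W
Cells with no legal move (terminal, hence L): (0,0), (1,0).
The remaining L cells, each justified by listing all of its moves:
(0,4): →(0,3)(W), (0,2)(W), (0,1)(W) — all W, so L
(1,4): →(1,3)(W), (1,2)(W), (1,1)(W), (0,3)(W) — all W, so L
(2,2): →(0,2)(W), (2,1)(W), (2,0)(W), (1,1)(W) — all W, so L
Every other cell has at least one move into one of the L cells above, so it is W.
(1,4): one of the L cells justified above, so L
(2,1): the move to (1,0) reaches an L cell, so W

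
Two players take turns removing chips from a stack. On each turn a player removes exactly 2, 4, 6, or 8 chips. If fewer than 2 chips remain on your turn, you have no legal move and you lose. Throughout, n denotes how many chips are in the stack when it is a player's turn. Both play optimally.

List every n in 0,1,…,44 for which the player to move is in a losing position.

Build the W/L table. Terminal = L. A non-terminal position is W if it has a move to some L; otherwise it is L.
n=0: no move → L
n=1: no move → L
n=2: →0(L), so W
n=3: →1(L), so W
n=4: →0(L), so W
n=5: →1(L), so W
n=6: →0(L), so W
n=7: →1(L), so W
n=8: →0(L), so W
n=9: →1(L), so W
n=10: →8(W), 6(W), 4(W), 2(W) — all W, so L
n=11: →9(W), 7(W), 5(W), 3(W) — all W, so L
n=12: →10(L), so W
n=13: →11(L), so W
n=14: →10(L), so W
n=15: →11(L), so W
n=16: →10(L), so W
n=17: →11(L), so W
n=18: →10(L), so W
n=19: →11(L), so W
n=20: →18(W), 16(W), 14(W), 12(W) — all W, so L
n=21: →19(W), 17(W), 15(W), 13(W) — all W, so L
n=22: →20(L), so W
n=23: →21(L), so W
n=24: →20(L), so W
n=25: →21(L), so W
n=26: →20(L), so W
n=27: →21(L), so W
n=28: →20(L), so W
n=29: →21(L), so W
n=30: →28(W), 26(W), 24(W), 22(W) — all W, so L
n=31: →29(W), 27(W), 25(W), 23(W) — all W, so L
n=32: →30(L), so W
n=33: →31(L), so W
n=34: →30(L), so W
n=35: →31(L), so W
n=36: →30(L), so W
n=37: →31(L), so W
n=38: →30(L), so W
n=39: →31(L), so W
n=40: →38(W), 36(W), 34(W), 32(W) — all W, so L
n=41: →39(W), 37(W), 35(W), 33(W) — all W, so L
n=42: →40(L), so W
n=43: →41(L), so W
n=44: →40(L), so W
Reading off the rows marked L gives the requested list; there are 10 such values of n.

0, 1, 10, 11, 20, 21, 30, 31, 40, 41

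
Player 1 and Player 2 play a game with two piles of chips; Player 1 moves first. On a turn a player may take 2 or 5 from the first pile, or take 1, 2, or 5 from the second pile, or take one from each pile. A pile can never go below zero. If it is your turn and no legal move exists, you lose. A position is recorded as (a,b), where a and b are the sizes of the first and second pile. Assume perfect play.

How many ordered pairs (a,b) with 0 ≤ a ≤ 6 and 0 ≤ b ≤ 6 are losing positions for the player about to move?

Work bottom-up. With no move the player to move loses. Otherwise the position is W if at least one move leads to an L position for the opponent, and L if every move leads to a W.
Every move lowers a or b (never raises either), so fill the grid row by row in increasing a, and left to right within a row: each cell's successors are then already labelled.
      b=0  b=1  b=2  b=3  b=4  b=5  b=6
a=0:    L    W    W    L    W    W    L
a=1:    L    W    W    L    W    W    L
a=2:    W    W    L    W    W    L    W
a=3:    W    L    W    W    L    W    W
a=4:    L    W    W    L    W    W    L
a=5:    W    W    L    W    W    L    W
a=6:    W    L    W    W    L    W    W
Cells with no legal move (terminal, hence L): (0,0), (1,0).
The remaining L cells, each justified by listing all of its moves:
(0,3): →(0,2)(W), (0,1)(W) — all W, so L
(0,6): →(0,5)(W), (0,4)(W), (0,1)(W) — all W, so L
(1,3): →(1,2)(W), (1,1)(W), (0,2)(W) — all W, so L
(1,6): →(1,5)(W), (1,4)(W), (1,1)(W), (0,5)(W) — all W, so L
(2,2): →(0,2)(W), (2,1)(W), (2,0)(W), (1,1)(W) — all W, so L
(2,5): →(0,5)(W), (2,4)(W), (2,3)(W), (2,0)(W), (1,4)(W) — all W, so L
(3,1): →(1,1)(W), (3,0)(W), (2,0)(W) — all W, so L
(3,4): →(1,4)(W), (3,3)(W), (3,2)(W), (2,3)(W) — all W, so L
(4,0): →(2,0)(W) only, which is W, so L
(4,3): →(2,3)(W), (4,2)(W), (4,1)(W), (3,2)(W) — all W, so L
(4,6): →(2,6)(W), (4,5)(W), (4,4)(W), (4,1)(W), (3,5)(W) — all W, so L
(5,2): →(3,2)(W), (0,2)(W), (5,1)(W), (5,0)(W), (4,1)(W) — all W, so L
(5,5): →(3,5)(W), (0,5)(W), (5,4)(W), (5,3)(W), (5,0)(W), (4,4)(W) — all W, so L
(6,1): →(4,1)(W), (1,1)(W), (6,0)(W), (5,0)(W) — all W, so L
(6,4): →(4,4)(W), (1,4)(W), (6,3)(W), (6,2)(W), (5,3)(W) — all W, so L
Every other cell has at least one move into one of the L cells above, so it is W.
L cells per row: a=0: 3, a=1: 3, a=2: 2, a=3: 2, a=4: 3, a=5: 2, a=6: 2; total 17.

17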